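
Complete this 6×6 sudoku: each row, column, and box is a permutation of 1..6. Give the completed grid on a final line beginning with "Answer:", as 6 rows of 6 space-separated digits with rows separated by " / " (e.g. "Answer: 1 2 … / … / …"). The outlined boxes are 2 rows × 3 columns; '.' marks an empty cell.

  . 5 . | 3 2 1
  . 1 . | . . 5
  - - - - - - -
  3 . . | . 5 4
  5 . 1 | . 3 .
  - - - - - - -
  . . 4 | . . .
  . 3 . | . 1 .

Step 1. [r5c5∈{6}] r5c5 has the single candidate 6. So r5c5=6.
Step 2. [r5c2∈{2}] only 2 remains possible at r5c2. So r5c2=2.
Step 3. [r1c3∈{6}] r1c3 has the single candidate 6 ⇒ r1c3=6.
Step 4. [r4c6∈{2,6}] col 6 places 6 nowhere but r4c6. So r4c6=6.
Step 5. [r6c4∈{2,4,5}] r6c4 is the only open cell in row 6 admitting 4. So r6c4=4.
Step 6. [r3c3∈{2}] only 2 remains possible at r3c3 ⇒ r3c3=2.
Step 7. [r2c5∈{4}] nothing but 4 survives at r2c5. So r2c5=4.
Step 8. [r4c2∈{4}] only 4 remains possible at r4c2 ⇒ r4c2=4.
Step 9. [r1c1∈{4}] r1c1's peers cover all but 4 ⇒ r1c1=4.
Step 10. [r6c6∈{2}] r6c6 is down to just 2 ⇒ r6c6=2.
Step 11. [r5c1∈{1}] r5c1 has the single candidate 1 ⇒ r5c1=1.
Step 12. [r2c1∈{2}] r2c1's peers cover all but 2 ⇒ r2c1=2.
Step 13. [r2c3∈{3}] nothing but 3 survives at r2c3. So r2c3=3.
Step 14. [r6c1∈{6}] r6c1 is down to just 6 ⇒ r6c1=6.
Step 15. [r6c3∈{5}] nothing but 5 survives at r6c3 ⇒ r6c3=5.
Step 16. [r5c6∈{3}] r5c6's peers cover all but 3 ⇒ r5c6=3.
Step 17. [r2c4∈{6}] only 6 remains possible at r2c4, so r2c4=6.
Step 18. [r4c4∈{2}] only 2 remains possible at r4c4 ⇒ r4c4=2.
Step 19. [r3c2∈{6}] r3c2 is down to just 6. So r3c2=6.
Step 20. [r3c4∈{1}] r3c4 is down to just 1 ⇒ r3c4=1.
Step 21. [r5c4∈{5}] only 5 remains possible at r5c4, so r5c4=5.

Answer: 4 5 6 3 2 1 / 2 1 3 6 4 5 / 3 6 2 1 5 4 / 5 4 1 2 3 6 / 1 2 4 5 6 3 / 6 3 5 4 1 2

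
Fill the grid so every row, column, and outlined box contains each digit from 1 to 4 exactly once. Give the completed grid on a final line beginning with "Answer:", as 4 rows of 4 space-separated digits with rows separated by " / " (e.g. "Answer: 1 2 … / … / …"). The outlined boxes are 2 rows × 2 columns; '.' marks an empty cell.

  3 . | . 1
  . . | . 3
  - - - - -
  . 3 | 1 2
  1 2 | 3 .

Step 1. [r1c2∈{4}] r1c2 is down to just 4. So r1c2=4.
Step 2. [r2c3∈{2,4}] r2c3 is the only open cell in row 2 admitting 4 ⇒ r2c3=4.
Step 3. [r1c3∈{2}] r1c3 has the single candidate 2, so r1c3=2.
Step 4. [r2c2∈{1}] r2c2's peers cover all but 1. So r2c2=1.
Step 5. [r4c4∈{4}] r4c4 is down to just 4. So r4c4=4.
Step 6. [r2c1∈{2}] r2c1 is down to just 2 ⇒ r2c1=2.
Step 7. [r3c1∈{4}] only 4 remains possible at r3c1 ⇒ r3c1=4.

Answer: 3 4 2 1 / 2 1 4 3 / 4 3 1 2 / 1 2 3 4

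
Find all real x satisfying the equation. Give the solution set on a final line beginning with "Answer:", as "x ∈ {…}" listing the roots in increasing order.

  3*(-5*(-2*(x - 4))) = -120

Step 1. [3*(-5*(-2*(x - 4))) = -120] 3·(inner) — divide through by 3 ⇒ div: -5*(-2*(x - 4)) = -40.
Step 2. [-5*(-2*(x - 4)) = -40] leading coefficient -5: divide by -5. So div: -2*(x - 4) = 8.
Step 3. [-2*(x - 4) = 8] divide by the outer -2, so div: x - 4 = -4.
Step 4. [x - 4 = -4] -4 is outermost — add 4 both sides ⇒ sub: x = 0.

Answer: x ∈ {0}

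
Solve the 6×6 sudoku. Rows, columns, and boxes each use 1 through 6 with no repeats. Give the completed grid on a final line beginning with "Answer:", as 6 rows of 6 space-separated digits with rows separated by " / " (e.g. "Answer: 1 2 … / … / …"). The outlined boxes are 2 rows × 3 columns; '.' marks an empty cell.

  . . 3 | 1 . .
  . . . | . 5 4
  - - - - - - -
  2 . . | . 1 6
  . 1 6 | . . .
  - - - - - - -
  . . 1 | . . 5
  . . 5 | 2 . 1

Step 1. [r4c6∈{2,3}] in col 6, 3 fits only at r4c6, so r4c6=3.
Step 2. [r5c2∈{2,3,4,6}] across row 5, 2 lands solely at r5c2, so r5c2=2.
Step 3. [r2c2∈{6}] only 6 remains possible at r2c2, so r2c2=6.
Step 4. [r5c4∈{3,4,6}] across col 4, 6 lands solely at r5c4. So r5c4=6.
Step 5. [r3c3∈{4}] r3c3 is down to just 4 ⇒ r3c3=4.
Step 6. [r4c1∈{5}] nothing but 5 survives at r4c1. So r4c1=5.
Step 7. [r1c1∈{4}] only 4 remains possible at r1c1, so r1c1=4.
Step 8. [r5c1∈{3}] r5c1's peers cover all but 3 ⇒ r5c1=3.
Step 9. [r4c5∈{2,4}] 2 has one home in row 4: r4c5 ⇒ r4c5=2.
Step 10. [r5c5∈{4}] r5c5 is down to just 4 ⇒ r5c5=4.
Step 11. [r3c4∈{5}] r3c4's peers cover all but 5 ⇒ r3c4=5.
Step 12. [r3c2∈{3}] r3c2's peers cover all but 3, so r3c2=3.
Step 13. [r6c2∈{4}] only 4 remains possible at r6c2, so r6c2=4.
Step 14. [r1c2∈{5}] r1c2 has the single candidate 5 ⇒ r1c2=5.
Step 15. [r2c3∈{2}] r2c3 has the single candidate 2. So r2c3=2.
Step 16. [r1c6∈{2}] r1c6's peers cover all but 2, so r1c6=2.
Step 17. [r4c4∈{4}] nothing but 4 survives at r4c4. So r4c4=4.
Step 18. [r2c4∈{3}] nothing but 3 survives at r2c4. So r2c4=3.
Step 19. [r6c1∈{6}] nothing but 6 survives at r6c1. So r6c1=6.
Step 20. [r6c5∈{3}] r6c5 has the single candidate 3, so r6c5=3.
Step 21. [r1c5∈{6}] r1c5 has the single candidate 6. So r1c5=6.
Step 22. [r2c1∈{1}] r2c1's peers cover all but 1. So r2c1=1.

Answer: 4 5 3 1 6 2 / 1 6 2 3 5 4 / 2 3 4 5 1 6 / 5 1 6 4 2 3 / 3 2 1 6 4 5 / 6 4 5 2 3 1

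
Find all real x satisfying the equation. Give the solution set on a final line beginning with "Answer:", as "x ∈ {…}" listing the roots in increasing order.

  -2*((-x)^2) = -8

Step 1. [-2*((-x)^2) = -8] divide by the outer -2, so div: (-x)^2 = 4.
Step 2. [(-x)^2 = 4] √ both sides: 4 ≥ 0 gives two branches. So sqrt: -x = 2 or -2.
Step 3. [-x = 2 or -2] LHS negated; negate both sides. So neg: x = -2 or 2.

Answer: x ∈ {-2, 2}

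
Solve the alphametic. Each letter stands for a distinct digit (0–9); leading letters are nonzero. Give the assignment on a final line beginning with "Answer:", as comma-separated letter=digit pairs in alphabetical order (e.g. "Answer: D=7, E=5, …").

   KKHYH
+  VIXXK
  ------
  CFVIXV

Step 1. [col 1: H + K ≡ V (mod 10)] several values work for K in column 1 (H + K ≡ V (mod 10), carry-in 0); try K=7 ⇒ K=7.
Step 2. [col 1: H + K ≡ V (mod 10)] column 1 (H + K ≡ V (mod 10), carry-in 0) doesn't pin H yet; pick H=5 and continue ⇒ H=5.
Step 3. [col 1: H + K ≡ V (mod 10)] from column 1 (H=5, K=7, carry-in 0, digits 5,7 already taken and all letters distinct): V must equal 2, so V=2.
Step 4. [C] adding two 5-digit numbers gives at most 5+1 digits, and here it does — C is that final carry and must be 1. So C=1.
Step 5. [col 2: Y + X ≡ X (mod 10)] from column 2 (nothing yet, carry-in 1, digits 1,2,5,7 already taken and all letters distinct): Y must equal 9, so Y=9.
Step 6. [col 2: Y + X ≡ X (mod 10)] X=8 is one option consistent with column 2 (Y + X ≡ X (mod 10), carry-in 1) — take it. So X=8.
Step 7. [col 3: H + X ≡ I (mod 10)] column 3: given H=5, X=8, carry-in 1, and digits 1,2,5,7,8,9 already taken and all letters distinct, H+X≡I (mod 10) forces I=4, so I=4.
Step 8. [col 5: K + V ≡ F (mod 10)] from column 5 (K=7, V=2, carry-in 1, digits 1,2,4,5,7,8,9 already taken and all letters distinct): F must equal 0 ⇒ F=0.

Answer: C=1, F=0, H=5, I=4, K=7, V=2, X=8, Y=9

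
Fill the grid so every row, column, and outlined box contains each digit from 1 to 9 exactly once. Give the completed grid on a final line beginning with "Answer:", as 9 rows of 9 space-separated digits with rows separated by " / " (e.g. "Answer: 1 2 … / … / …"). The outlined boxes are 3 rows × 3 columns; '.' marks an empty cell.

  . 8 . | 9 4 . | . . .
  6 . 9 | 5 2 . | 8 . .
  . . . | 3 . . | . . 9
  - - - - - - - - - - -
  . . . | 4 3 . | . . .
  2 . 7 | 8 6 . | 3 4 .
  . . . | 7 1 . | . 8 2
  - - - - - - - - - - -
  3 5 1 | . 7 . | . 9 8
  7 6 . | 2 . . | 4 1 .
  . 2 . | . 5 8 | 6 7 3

Step 1. [r6c3∈{3,4,5,6}] 6 has one home in row 6: r6c3, so r6c3=6.
Step 2. [r4c1∈{1,5,8,9}] across col 1, 8 lands solely at r4c1, so r4c1=8.
Step 3. [r4c3∈{5}] r4c3's peers cover all but 5. So r4c3=5.
Step 4. [r2c9∈{1,4,7}] 4 has one home in col 9: r2c9. So r2c9=4.
Step 5. [r1c3∈{2,3}] across col 3, 3 lands solely at r1c3. So r1c3=3.
Step 6. [r3c3∈{2,4}] r3c3 is the only open cell in col 3 admitting 2, so r3c3=2.
Step 7. [r1c8∈{2,5,6}] 2 has one home in col 8: r1c8 ⇒ r1c8=2.
Step 8. [r3c8∈{5,6}] 5 has one home in col 8: r3c8. So r3c8=5.
Step 9. [r1c9∈{1,6,7}] in box 3, 6 fits only at r1c9. So r1c9=6.
Step 10. [r3c6∈{1,6,7}] across row 3, 6 lands solely at r3c6, so r3c6=6.
Step 11. [r6c7∈{5,9}] 5 has one home in col 7: r6c7, so r6c7=5.
Step 12. [r6c6∈{9}] nothing but 9 survives at r6c6, so r6c6=9.
Step 13. [r6c1∈{4}] r6c1 is down to just 4 ⇒ r6c1=4.
Step 14. [r3c1∈{1}] r3c1 is down to just 1. So r3c1=1.
Step 15. [r5c9∈{1}] only 1 remains possible at r5c9 ⇒ r5c9=1.
Step 16. [r3c7∈{7}] only 7 remains possible at r3c7, so r3c7=7.
Step 17. [r2c6∈{1,7}] in row 2, 1 fits only at r2c6. So r2c6=1.
Step 18. [r4c2∈{1,9}] r4c2 is the only open cell in row 4 admitting 1, so r4c2=1.
Step 19. [r6c2∈{3}] r6c2 is down to just 3 ⇒ r6c2=3.
Step 20. [r3c5∈{8}] nothing but 8 survives at r3c5. So r3c5=8.
Step 21. [r7c6∈{4}] r7c6's peers cover all but 4 ⇒ r7c6=4.
Step 22. [r5c6∈{5}] r5c6's peers cover all but 5, so r5c6=5.
Step 23. [r4c7∈{9}] r4c7 has the single candidate 9 ⇒ r4c7=9.
Step 24. [r7c4∈{6}] r7c4 has the single candidate 6, so r7c4=6.
Step 25. [r3c2∈{4}] only 4 remains possible at r3c2. So r3c2=4.
Step 26. [r4c6∈{2}] nothing but 2 survives at r4c6 ⇒ r4c6=2.
Step 27. [r2c2∈{7}] nothing but 7 survives at r2c2. So r2c2=7.
Step 28. [r4c8∈{6}] only 6 remains possible at r4c8, so r4c8=6.
Step 29. [r2c8∈{3}] only 3 remains possible at r2c8 ⇒ r2c8=3.
Step 30. [r5c2∈{9}] r5c2's peers cover all but 9. So r5c2=9.
Step 31. [r4c9∈{7}] only 7 remains possible at r4c9. So r4c9=7.
Step 32. [r1c6∈{7}] nothing but 7 survives at r1c6 ⇒ r1c6=7.
Step 33. [r9c4∈{1}] r9c4's peers cover all but 1 ⇒ r9c4=1.
Step 34. [r9c3∈{4}] r9c3's peers cover all but 4 ⇒ r9c3=4.
Step 35. [r8c5∈{9}] only 9 remains possible at r8c5, so r8c5=9.
Step 36. [r9c1∈{9}] r9c1's peers cover all but 9 ⇒ r9c1=9.
Step 37. [r8c9∈{5}] r8c9 has the single candidate 5. So r8c9=5.
Step 38. [r1c7∈{1}] r1c7 is down to just 1 ⇒ r1c7=1.
Step 39. [r8c6∈{3}] r8c6 is down to just 3, so r8c6=3.
Step 40. [r1c1∈{5}] r1c1's peers cover all but 5 ⇒ r1c1=5.
Step 41. [r8c3∈{8}] nothing but 8 survives at r8c3, so r8c3=8.
Step 42. [r7c7∈{2}] r7c7 is down to just 2, so r7c7=2.

Answer: 5 8 3 9 4 7 1 2 6 / 6 7 9 5 2 1 8 3 4 / 1 4 2 3 8 6 7 5 9 / 8 1 5 4 3 2 9 6 7 / 2 9 7 8 6 5 3 4 1 / 4 3 6 7 1 9 5 8 2 / 3 5 1 6 7 4 2 9 8 / 7 6 8 2 9 3 4 1 5 / 9 2 4 1 5 8 6 7 3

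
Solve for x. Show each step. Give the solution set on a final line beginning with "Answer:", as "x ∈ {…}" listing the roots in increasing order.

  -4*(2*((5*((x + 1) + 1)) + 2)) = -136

Step 1. [-4*(2*((5*((x + 1) + 1)) + 2)) = -136] -4 out front; divide by -4, so div: 2*((5*((x + 1) + 1)) + 2) = 34.
Step 2. [2*((5*((x + 1) + 1)) + 2) = 34] leading coefficient 2: divide by 2 ⇒ div: (5*((x + 1) + 1)) + 2 = 17.
Step 3. [(5*((x + 1) + 1)) + 2 = 17] +2 is outermost — subtract 2 both sides ⇒ sub: 5*((x + 1) + 1) = 15.
Step 4. [5*((x + 1) + 1) = 15] 5 out front; divide by 5, so div: (x + 1) + 1 = 3.
Step 5. [(x + 1) + 1 = 3] peel the +1: subtract 1 from each side ⇒ sub: x + 1 = 2.
Step 6. [x + 1 = 2] subtract 1: x sits inside (… + 1), so sub: x = 1.

Answer: x ∈ {1}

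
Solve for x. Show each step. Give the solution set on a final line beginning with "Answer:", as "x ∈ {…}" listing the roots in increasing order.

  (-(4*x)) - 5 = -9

Step 1. [(-(4*x)) - 5 = -9] the outer -5 inverts by adding 5. So sub: -(4*x) = -4.
Step 2. [-(4*x) = -4] leading − — multiply by −1, so neg: 4*x = 4.
Step 3. [4*x = 4] divide by the outer 4, so div: x = 1.

Answer: x ∈ {1}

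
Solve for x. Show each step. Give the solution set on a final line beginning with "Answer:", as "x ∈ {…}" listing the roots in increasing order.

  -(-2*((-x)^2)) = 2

Step 1. [-(-2*((-x)^2)) = 2] LHS negated; negate both sides ⇒ neg: -2*((-x)^2) = -2.
Step 2. [-2*((-x)^2) = -2] leading coefficient -2: divide by -2 ⇒ div: (-x)^2 = 1.
Step 3. [(-x)^2 = 1] LHS squared, RHS 1 ≥ 0: apply √ (±), so sqrt: -x = 1 or -1.
Step 4. [-x = 1 or -1] flip signs both sides. So neg: x = -1 or 1.

Answer: x ∈ {-1, 1}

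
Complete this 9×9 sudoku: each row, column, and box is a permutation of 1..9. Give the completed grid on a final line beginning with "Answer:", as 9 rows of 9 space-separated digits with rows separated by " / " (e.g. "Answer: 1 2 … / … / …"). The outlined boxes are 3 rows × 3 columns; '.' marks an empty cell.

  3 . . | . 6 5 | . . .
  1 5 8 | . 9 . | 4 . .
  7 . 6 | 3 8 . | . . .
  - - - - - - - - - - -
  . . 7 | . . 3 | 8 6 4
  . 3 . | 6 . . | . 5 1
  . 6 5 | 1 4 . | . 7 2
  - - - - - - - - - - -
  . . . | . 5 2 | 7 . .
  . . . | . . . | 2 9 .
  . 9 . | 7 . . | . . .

Step 1. [r9c7∈{1,3,5,6}] 6 has one home in col 7: r9c7. So r9c7=6.
Step 2. [r5c7∈{9}] r5c7 has the single candidate 9. So r5c7=9.
Step 3. [r3c6∈{1,4}] r3c6 is the only open cell in box 2 admitting 1 ⇒ r3c6=1.
Step 4. [r3c2∈{2,4}] across row 3, 4 lands solely at r3c2, so r3c2=4.
Step 5. [r4c5∈{2}] nothing but 2 survives at r4c5. So r4c5=2.
Step 6. [r7c4∈{4,8,9}] row 7 places 9 nowhere but r7c4. So r7c4=9.
Step 7. [r8c4∈{4,8}] col 4 places 8 nowhere but r8c4 ⇒ r8c4=8.
Step 8. [r7c2∈{1,8}] 8 has one home in col 2: r7c2, so r7c2=8.
Step 9. [r7c9∈{3}] r7c9 has the single candidate 3. So r7c9=3.
Step 10. [r9c6∈{4}] r9c6 is down to just 4 ⇒ r9c6=4.
Step 11. [r8c9∈{5}] only 5 remains possible at r8c9 ⇒ r8c9=5.
Step 12. [r7c8∈{1,4}] across col 8, 4 lands solely at r7c8 ⇒ r7c8=4.
Step 13. [r9c8∈{1,8}] across box 9, 1 lands solely at r9c8, so r9c8=1.
Step 14. [r1c2∈{2}] r1c2's peers cover all but 2, so r1c2=2.
Step 15. [r1c9∈{7,8,9}] row 1 places 7 nowhere but r1c9, so r1c9=7.
Step 16. [r8c5∈{1,3}] col 5 places 1 nowhere but r8c5, so r8c5=1.
Step 17. [r8c3∈{3,4}] 3 has one home in row 8: r8c3 ⇒ r8c3=3.
Step 18. [r9c3∈{2}] r9c3 is down to just 2 ⇒ r9c3=2.
Step 19. [r6c6∈{8,9}] col 6 places 9 nowhere but r6c6 ⇒ r6c6=9.
Step 20. [r5c6∈{7,8}] col 6 places 8 nowhere but r5c6. So r5c6=8.
Step 21. [r8c1∈{4,6}] in row 8, 4 fits only at r8c1, so r8c1=4.
Step 22. [r2c4∈{2}] r2c4 has the single candidate 2 ⇒ r2c4=2.
Step 23. [r9c5∈{3}] only 3 remains possible at r9c5. So r9c5=3.
Step 24. [r1c3∈{9}] only 9 remains possible at r1c3, so r1c3=9.
Step 25. [r9c9∈{8}] r9c9 has the single candidate 8. So r9c9=8.
Step 26. [r2c9∈{6}] r2c9's peers cover all but 6. So r2c9=6.
Step 27. [r2c6∈{7}] r2c6 has the single candidate 7 ⇒ r2c6=7.
Step 28. [r7c1∈{6}] r7c1 has the single candidate 6, so r7c1=6.
Step 29. [r8c2∈{7}] r8c2's peers cover all but 7, so r8c2=7.
Step 30. [r1c4∈{4}] r1c4 has the single candidate 4, so r1c4=4.
Step 31. [r8c6∈{6}] nothing but 6 survives at r8c6 ⇒ r8c6=6.
Step 32. [r4c1∈{9}] only 9 remains possible at r4c1 ⇒ r4c1=9.
Step 33. [r2c8∈{3}] r2c8 is down to just 3 ⇒ r2c8=3.
Step 34. [r7c3∈{1}] r7c3's peers cover all but 1 ⇒ r7c3=1.
Step 35. [r1c7∈{1}] nothing but 1 survives at r1c7 ⇒ r1c7=1.
Step 36. [r5c3∈{4}] r5c3 is down to just 4. So r5c3=4.
Step 37. [r6c1∈{8}] r6c1 is down to just 8. So r6c1=8.
Step 38. [r3c9∈{9}] nothing but 9 survives at r3c9 ⇒ r3c9=9.
Step 39. [r1c8∈{8}] r1c8 has the single candidate 8. So r1c8=8.
Step 40. [r3c8∈{2}] r3c8's peers cover all but 2. So r3c8=2.
Step 41. [r4c2∈{1}] r4c2's peers cover all but 1 ⇒ r4c2=1.
Step 42. [r3c7∈{5}] nothing but 5 survives at r3c7, so r3c7=5.
Step 43. [r4c4∈{5}] r4c4 has the single candidate 5, so r4c4=5.
Step 44. [r5c5∈{7}] only 7 remains possible at r5c5 ⇒ r5c5=7.
Step 45. [r5c1∈{2}] r5c1 has the single candidate 2 ⇒ r5c1=2.
Step 46. [r6c7∈{3}] r6c7's peers cover all but 3. So r6c7=3.
Step 47. [r9c1∈{5}] nothing but 5 survives at r9c1, so r9c1=5.

Answer: 3 2 9 4 6 5 1 8 7 / 1 5 8 2 9 7 4 3 6 / 7 4 6 3 8 1 5 2 9 / 9 1 7 5 2 3 8 6 4 / 2 3 4 6 7 8 9 5 1 / 8 6 5 1 4 9 3 7 2 / 6 8 1 9 5 2 7 4 3 / 4 7 3 8 1 6 2 9 5 / 5 9 2 7 3 4 6 1 8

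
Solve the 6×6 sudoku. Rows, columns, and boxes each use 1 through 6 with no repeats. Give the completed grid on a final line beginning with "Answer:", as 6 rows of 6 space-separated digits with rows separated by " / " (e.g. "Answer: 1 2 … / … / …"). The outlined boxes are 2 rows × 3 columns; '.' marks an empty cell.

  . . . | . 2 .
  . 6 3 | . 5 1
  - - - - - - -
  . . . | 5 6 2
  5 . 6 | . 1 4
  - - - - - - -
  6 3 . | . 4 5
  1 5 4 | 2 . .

Step 1. [r1c1∈{4}] r1c1 is down to just 4. So r1c1=4.
Step 2. [r1c2∈{1}] r1c2 is down to just 1. So r1c2=1.
Step 3. [r1c4∈{3,6}] 6 has one home in col 4: r1c4 ⇒ r1c4=6.
Step 4. [r1c6∈{3}] r1c6's peers cover all but 3 ⇒ r1c6=3.
Step 5. [r2c4∈{4}] nothing but 4 survives at r2c4. So r2c4=4.
Step 6. [r4c4∈{3}] only 3 remains possible at r4c4. So r4c4=3.
Step 7. [r3c1∈{3}] nothing but 3 survives at r3c1, so r3c1=3.
Step 8. [r6c5∈{3}] r6c5's peers cover all but 3, so r6c5=3.
Step 9. [r6c6∈{6}] r6c6 is down to just 6. So r6c6=6.
Step 10. [r3c3∈{1}] r3c3 has the single candidate 1. So r3c3=1.
Step 11. [r2c1∈{2}] nothing but 2 survives at r2c1 ⇒ r2c1=2.
Step 12. [r5c3∈{2}] r5c3 is down to just 2 ⇒ r5c3=2.
Step 13. [r3c2∈{4}] r3c2's peers cover all but 4 ⇒ r3c2=4.
Step 14. [r5c4∈{1}] only 1 remains possible at r5c4, so r5c4=1.
Step 15. [r1c3∈{5}] r1c3 is down to just 5. So r1c3=5.
Step 16. [r4c2∈{2}] r4c2's peers cover all but 2. So r4c2=2.

Answer: 4 1 5 6 2 3 / 2 6 3 4 5 1 / 3 4 1 5 6 2 / 5 2 6 3 1 4 / 6 3 2 1 4 5 / 1 5 4 2 3 6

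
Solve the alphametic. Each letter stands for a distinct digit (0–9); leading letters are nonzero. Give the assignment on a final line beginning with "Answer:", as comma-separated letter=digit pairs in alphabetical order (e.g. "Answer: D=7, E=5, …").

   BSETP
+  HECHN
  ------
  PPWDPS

Step 1. [col 1: P + N ≡ S (mod 10)] S=7 is one option consistent with column 1 (P + N ≡ S (mod 10), carry-in 0) — take it ⇒ S=7.
Step 2. [col 1: P + N ≡ S (mod 10)] several values work for P in column 1 (P + N ≡ S (mod 10), carry-in 0); try P=1 ⇒ P=1.
Step 3. [col 1: P + N ≡ S (mod 10)] in column 1 we have P+N≡S with carry-in 0; given P=1, S=7 and digits 1,7 already taken and all letters distinct, that pins N to 6, so N=6.
Step 4. [col 2: T + H ≡ P (mod 10)] column 2 (T + H ≡ P (mod 10), carry-in 0) doesn't pin H yet; pick H=2 and continue. So H=2.
Step 5. [col 2: T + H ≡ P (mod 10)] in column 2 we have T+H≡P with carry-in 0; given H=2, P=1 and digits 1,2,6,7 already taken and all letters distinct, that pins T to 9 ⇒ T=9.
Step 6. [col 3: E + C ≡ D (mod 10)] no forcing yet in column 3 (carry-in 1); D=0 is free and consistent — try it. So D=0.
Step 7. [col 3: E + C ≡ D (mod 10)] no forcing yet in column 3 (carry-in 1); C=4 is free and consistent — try it ⇒ C=4.
Step 8. [col 3: E + C ≡ D (mod 10)] in column 3 we have E+C≡D with carry-in 1; given C=4, D=0 and digits 0,1,2,4,6,7,9 already taken and all letters distinct, that pins E to 5. So E=5.
Step 9. [col 4: S + E ≡ W (mod 10)] in column 4 we have S+E≡W with carry-in 1; given S=7, E=5 and digits 0,1,2,4,5,6,7,9 already taken and all letters distinct, that pins W to 3. So W=3.
Step 10. [col 5: B + H ≡ P (mod 10)] column 5: given H=2, P=1, carry-in 1, and digits 0,1,2,3,4,5,6,7,9 already taken and all letters distinct, B+H≡P (mod 10) forces B=8. So B=8.

Answer: B=8, C=4, D=0, E=5, H=2, N=6, P=1, S=7, T=9, W=3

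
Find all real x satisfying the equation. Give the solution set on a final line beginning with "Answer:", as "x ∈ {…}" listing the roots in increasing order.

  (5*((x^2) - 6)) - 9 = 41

Step 1. [(5*((x^2) - 6)) - 9 = 41] 9 comes off first (add 9). So sub: 5*((x^2) - 6) = 50.
Step 2. [5*((x^2) - 6) = 50] leading coefficient 5: divide by 5, so div: (x^2) - 6 = 10.
Step 3. [(x^2) - 6 = 10] 6 comes off first (add 6). So sub: x^2 = 16.
Step 4. [x^2 = 16] √ both sides: 16 ≥ 0 gives two branches ⇒ sqrt: x = 4 or -4.

Answer: x ∈ {-4, 4}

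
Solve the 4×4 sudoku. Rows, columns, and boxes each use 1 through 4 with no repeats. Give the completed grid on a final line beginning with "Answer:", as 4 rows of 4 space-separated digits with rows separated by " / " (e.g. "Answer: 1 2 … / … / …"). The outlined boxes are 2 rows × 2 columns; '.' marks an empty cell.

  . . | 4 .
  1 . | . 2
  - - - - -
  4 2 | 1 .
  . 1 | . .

Step 1. [r4c1∈{3}] nothing but 3 survives at r4c1 ⇒ r4c1=3.
Step 2. [r2c3∈{3}] r2c3 is down to just 3, so r2c3=3.
Step 3. [r1c2∈{3}] r1c2's peers cover all but 3, so r1c2=3.
Step 4. [r4c4∈{4}] r4c4 is down to just 4 ⇒ r4c4=4.
Step 5. [r4c3∈{2}] only 2 remains possible at r4c3 ⇒ r4c3=2.
Step 6. [r2c2∈{4}] r2c2's peers cover all but 4 ⇒ r2c2=4.
Step 7. [r1c4∈{1}] r1c4 is down to just 1 ⇒ r1c4=1.
Step 8. [r3c4∈{3}] nothing but 3 survives at r3c4, so r3c4=3.
Step 9. [r1c1∈{2}] r1c1 is down to just 2. So r1c1=2.

Answer: 2 3 4 1 / 1 4 3 2 / 4 2 1 3 / 3 1 2 4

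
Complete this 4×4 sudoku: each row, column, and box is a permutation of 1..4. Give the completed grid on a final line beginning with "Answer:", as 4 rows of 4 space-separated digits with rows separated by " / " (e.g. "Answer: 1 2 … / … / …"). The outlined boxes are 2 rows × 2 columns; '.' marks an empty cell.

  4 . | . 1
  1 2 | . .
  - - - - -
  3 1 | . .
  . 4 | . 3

Step 1. [r1c3∈{2,3}] row 1 places 2 nowhere but r1c3 ⇒ r1c3=2.
Step 2. [r3c3∈{4}] nothing but 4 survives at r3c3 ⇒ r3c3=4.
Step 3. [r4c1∈{2}] r4c1 has the single candidate 2 ⇒ r4c1=2.
Step 4. [r4c3∈{1}] only 1 remains possible at r4c3. So r4c3=1.
Step 5. [r2c4∈{4}] only 4 remains possible at r2c4 ⇒ r2c4=4.
Step 6. [r1c2∈{3}] r1c2's peers cover all but 3. So r1c2=3.
Step 7. [r2c3∈{3}] r2c3 is down to just 3. So r2c3=3.
Step 8. [r3c4∈{2}] r3c4 is down to just 2. So r3c4=2.

Answer: 4 3 2 1 / 1 2 3 4 / 3 1 4 2 / 2 4 1 3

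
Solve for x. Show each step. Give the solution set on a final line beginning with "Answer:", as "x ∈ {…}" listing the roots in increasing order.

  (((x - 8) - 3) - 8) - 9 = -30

Step 1. [(((x - 8) - 3) - 8) - 9 = -30] peel the -9: add 9 from each side ⇒ sub: ((x - 8) - 3) - 8 = -21.
Step 2. [((x - 8) - 3) - 8 = -21] -8 is outermost — add 8 both sides, so sub: (x - 8) - 3 = -13.
Step 3. [(x - 8) - 3 = -13] 3 comes off first (add 3) ⇒ sub: x - 8 = -10.
Step 4. [x - 8 = -10] -8 is outermost — add 8 both sides. So sub: x = -2.

Answer: x ∈ {-2}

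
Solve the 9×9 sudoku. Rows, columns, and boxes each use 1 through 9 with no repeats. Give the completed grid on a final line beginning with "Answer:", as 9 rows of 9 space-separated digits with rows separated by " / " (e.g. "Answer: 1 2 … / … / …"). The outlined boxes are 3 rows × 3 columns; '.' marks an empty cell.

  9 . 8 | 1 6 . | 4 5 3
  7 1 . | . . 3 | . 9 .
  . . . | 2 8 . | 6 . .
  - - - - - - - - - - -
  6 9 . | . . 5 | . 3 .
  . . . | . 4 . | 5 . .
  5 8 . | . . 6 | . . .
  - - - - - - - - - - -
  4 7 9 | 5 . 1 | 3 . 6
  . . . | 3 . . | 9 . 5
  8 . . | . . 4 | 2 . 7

Step 1. [r9c8∈{1}] r9c8's peers cover all but 1. So r9c8=1.
Step 2. [r2c3∈{2,4,5,6}] in row 2, 6 fits only at r2c3 ⇒ r2c3=6.
Step 3. [r6c5∈{1,2,3,7,9}] r6c5 is the only open cell in col 5 admitting 3, so r6c5=3.
Step 4. [r4c5∈{1,2,7}] across col 5, 1 lands solely at r4c5. So r4c5=1.
Step 5. [r5c6∈{2,7,8,9}] r5c6 is the only open cell in box 5 admitting 2. So r5c6=2.
Step 6. [r6c8∈{2,4,7}] r6c8 is the only open cell in col 8 admitting 2 ⇒ r6c8=2.
Step 7. [r8c1∈{1,2}] r8c1 is the only open cell in col 1 admitting 2, so r8c1=2.
Step 8. [r6c7∈{1,7}] col 7 places 1 nowhere but r6c7. So r6c7=1.
Step 9. [r4c7∈{7,8}] col 7 places 7 nowhere but r4c7. So r4c7=7.
Step 10. [r5c2∈{3}] r5c2's peers cover all but 3, so r5c2=3.
Step 11. [r4c4∈{8}] r4c4 has the single candidate 8. So r4c4=8.
Step 12. [r4c9∈{4}] r4c9 has the single candidate 4. So r4c9=4.
Step 13. [r1c6∈{7}] only 7 remains possible at r1c6. So r1c6=7.
Step 14. [r9c4∈{6,9}] across col 4, 6 lands solely at r9c4, so r9c4=6.
Step 15. [r9c2∈{5}] nothing but 5 survives at r9c2. So r9c2=5.
Step 16. [r6c9∈{9}] r6c9 has the single candidate 9. So r6c9=9.
Step 17. [r5c9∈{8}] only 8 remains possible at r5c9, so r5c9=8.
Step 18. [r3c3∈{3,4,5}] row 3 places 5 nowhere but r3c3. So r3c3=5.
Step 19. [r6c4∈{7}] nothing but 7 survives at r6c4 ⇒ r6c4=7.
Step 20. [r7c8∈{8}] r7c8 is down to just 8. So r7c8=8.
Step 21. [r5c3∈{1,7}] 7 has one home in row 5: r5c3. So r5c3=7.
Step 22. [r8c8∈{4}] r8c8 has the single candidate 4 ⇒ r8c8=4.
Step 23. [r8c5∈{7}] nothing but 7 survives at r8c5 ⇒ r8c5=7.
Step 24. [r5c4∈{9}] only 9 remains possible at r5c4. So r5c4=9.
Step 25. [r8c6∈{8}] only 8 remains possible at r8c6, so r8c6=8.
Step 26. [r8c3∈{1}] r8c3 has the single candidate 1, so r8c3=1.
Step 27. [r9c5∈{9}] r9c5's peers cover all but 9, so r9c5=9.
Step 28. [r2c7∈{8}] r2c7's peers cover all but 8, so r2c7=8.
Step 29. [r8c2∈{6}] nothing but 6 survives at r8c2. So r8c2=6.
Step 30. [r3c1∈{3}] r3c1 is down to just 3. So r3c1=3.
Step 31. [r3c2∈{4}] nothing but 4 survives at r3c2 ⇒ r3c2=4.
Step 32. [r5c8∈{6}] only 6 remains possible at r5c8, so r5c8=6.
Step 33. [r1c2∈{2}] r1c2's peers cover all but 2. So r1c2=2.
Step 34. [r2c4∈{4}] only 4 remains possible at r2c4, so r2c4=4.
Step 35. [r7c5∈{2}] nothing but 2 survives at r7c5 ⇒ r7c5=2.
Step 36. [r5c1∈{1}] nothing but 1 survives at r5c1. So r5c1=1.
Step 37. [r3c8∈{7}] only 7 remains possible at r3c8. So r3c8=7.
Step 38. [r3c9∈{1}] nothing but 1 survives at r3c9, so r3c9=1.
Step 39. [r9c3∈{3}] r9c3 is down to just 3, so r9c3=3.
Step 40. [r2c5∈{5}] r2c5 is down to just 5, so r2c5=5.
Step 41. [r6c3∈{4}] r6c3's peers cover all but 4 ⇒ r6c3=4.
Step 42. [r2c9∈{2}] r2c9 has the single candidate 2, so r2c9=2.
Step 43. [r4c3∈{2}] nothing but 2 survives at r4c3, so r4c3=2.
Step 44. [r3c6∈{9}] only 9 remains possible at r3c6, so r3c6=9.

Answer: 9 2 8 1 6 7 4 5 3 / 7 1 6 4 5 3 8 9 2 / 3 4 5 2 8 9 6 7 1 / 6 9 2 8 1 5 7 3 4 / 1 3 7 9 4 2 5 6 8 / 5 8 4 7 3 6 1 2 9 / 4 7 9 5 2 1 3 8 6 / 2 6 1 3 7 8 9 4 5 / 8 5 3 6 9 4 2 1 7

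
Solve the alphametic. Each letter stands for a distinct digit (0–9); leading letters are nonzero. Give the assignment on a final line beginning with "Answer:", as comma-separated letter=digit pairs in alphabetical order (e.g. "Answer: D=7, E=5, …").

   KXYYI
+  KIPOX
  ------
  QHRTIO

Step 1. [col 1: I + X ≡ O (mod 10)] several values work for X in column 1 (I + X ≡ O (mod 10), carry-in 0); try X=2. So X=2.
Step 2. [col 1: I + X ≡ O (mod 10)] several values work for O in column 1 (I + X ≡ O (mod 10), carry-in 0); try O=9, so O=9.
Step 3. [Q] the sum has 6 digits but both addends have 5; that extra leading digit Q is the final carry, namely 1 ⇒ Q=1.
Step 4. [col 1: I + X ≡ O (mod 10)] column 1: given X=2, O=9, carry-in 0, and digits 1,2,9 already taken and all letters distinct, I+X≡O (mod 10) forces I=7 ⇒ I=7.
Step 5. [col 2: Y + O ≡ I (mod 10)] from column 2 (O=9, I=7, carry-in 0, digits 1,2,7,9 already taken and all letters distinct): Y must equal 8, so Y=8.
Step 6. [col 3: Y + P ≡ T (mod 10)] no forcing yet in column 3 (carry-in 1); P=5 is free and consistent — try it ⇒ P=5.
Step 7. [col 3: Y + P ≡ T (mod 10)] column 3 reads Y+P+carry(1)=T with Y=8, P=5; with digits 1,2,5,7,8,9 already taken and all letters distinct, the only value for T is 4 ⇒ T=4.
Step 8. [col 4: X + I ≡ R (mod 10)] from column 4 (X=2, I=7, carry-in 1, digits 1,2,4,5,7,8,9 already taken and all letters distinct): R must equal 0. So R=0.
Step 9. [col 5: K + K ≡ H (mod 10)] in column 5 we have K+K≡H with carry-in 1; given nothing yet and digits 0,1,2,4,5,7,8,9 already taken and all letters distinct, that pins H to 3, so H=3.
Step 10. [col 5: K + K ≡ H (mod 10)] column 5: given H=3, carry-in 1, and digits 0,1,2,3,4,5,7,8,9 already taken and all letters distinct, K+K≡H (mod 10) forces K=6 ⇒ K=6.

Answer: H=3, I=7, K=6, O=9, P=5, Q=1, R=0, T=4, X=2, Y=8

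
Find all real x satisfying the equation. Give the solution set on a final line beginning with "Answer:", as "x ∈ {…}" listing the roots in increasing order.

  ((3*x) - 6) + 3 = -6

Step 1. [((3*x) - 6) + 3 = -6] peel the +3: subtract 3 from each side ⇒ sub: (3*x) - 6 = -9.
Step 2. [(3*x) - 6 = -9] 3 | LHS and 3 | -9: pull 3 out ⇒ factor: x - 2 = -3.
Step 3. [x - 2 = -3] the outer -2 inverts by adding 2. So sub: x = -1.

Answer: x ∈ {-1}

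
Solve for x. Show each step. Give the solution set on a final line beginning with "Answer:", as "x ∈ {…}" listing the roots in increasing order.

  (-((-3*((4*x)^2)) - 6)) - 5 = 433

Step 1. [(-((-3*((4*x)^2)) - 6)) - 5 = 433] 5 comes off first (add 5), so sub: -((-3*((4*x)^2)) - 6) = 438.
Step 2. [-((-3*((4*x)^2)) - 6) = 438] leading − — multiply by −1 ⇒ neg: (-3*((4*x)^2)) - 6 = -438.
Step 3. [(-3*((4*x)^2)) - 6 = -438] -3 | LHS and -3 | -438: pull -3 out ⇒ factor: ((4*x)^2) + 2 = 146.
Step 4. [((4*x)^2) + 2 = 146] the outer +2 inverts by subtracting 2. So sub: (4*x)^2 = 144.
Step 5. [(4*x)^2 = 144] √ both sides: 144 ≥ 0 gives two branches, so sqrt: 4*x = 12 or -12.
Step 6. [4*x = 12 or -12] divide by the outer 4. So div: x = 3 or -3.

Answer: x ∈ {-3, 3}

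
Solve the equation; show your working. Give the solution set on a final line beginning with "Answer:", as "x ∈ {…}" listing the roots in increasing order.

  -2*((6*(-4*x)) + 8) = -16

Step 1. [-2*((6*(-4*x)) + 8) = -16] -2 out front; divide by -2 ⇒ div: (6*(-4*x)) + 8 = 8.
Step 2. [(6*(-4*x)) + 8 = 8] +8 is outermost — subtract 8 both sides. So sub: 6*(-4*x) = 0.
Step 3. [6*(-4*x) = 0] 6 out front; divide by 6 ⇒ div: -4*x = 0.
Step 4. [-4*x = 0] -4 out front; divide by -4. So div: x = 0.

Answer: x ∈ {0}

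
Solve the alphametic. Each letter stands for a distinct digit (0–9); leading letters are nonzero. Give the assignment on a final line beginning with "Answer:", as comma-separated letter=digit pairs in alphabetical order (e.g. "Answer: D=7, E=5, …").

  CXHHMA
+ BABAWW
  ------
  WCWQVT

Step 1. [col 1: A + W ≡ T (mod 10)] several values work for A in column 1 (A + W ≡ T (mod 10), carry-in 0); try A=5. So A=5.
Step 2. [col 1: A + W ≡ T (mod 10)] W=6 is one option consistent with column 1 (A + W ≡ T (mod 10), carry-in 0) — take it ⇒ W=6.
Step 3. [col 1: A + W ≡ T (mod 10)] column 1: given A=5, W=6, carry-in 0, and digits 5,6 already taken and all letters distinct, A+W≡T (mod 10) forces T=1 ⇒ T=1.
Step 4. [col 2: M + W ≡ V (mod 10)] column 2 (M + W ≡ V (mod 10), carry-in 1) doesn't pin V yet; pick V=7 and continue, so V=7.
Step 5. [col 2: M + W ≡ V (mod 10)] column 2: given W=6, V=7, carry-in 1, and digits 1,5,6,7 already taken and all letters distinct, M+W≡V (mod 10) forces M=0, so M=0.
Step 6. [col 3: H + A ≡ Q (mod 10)] Q=9 is one option consistent with column 3 (H + A ≡ Q (mod 10), carry-in 0) — take it. So Q=9.
Step 7. [col 3: H + A ≡ Q (mod 10)] column 3 reads H+A+carry(0)=Q with A=5, Q=9; with digits 0,1,5,6,7,9 already taken and all letters distinct, the only value for H is 4. So H=4.
Step 8. [col 4: H + B ≡ W (mod 10)] column 4: given H=4, W=6, carry-in 0, and digits 0,1,4,5,6,7,9 already taken and all letters distinct, H+B≡W (mod 10) forces B=2, so B=2.
Step 9. [col 5: X + A ≡ C (mod 10)] no forcing yet in column 5 (carry-in 0); C=3 is free and consistent — try it ⇒ C=3.
Step 10. [col 5: X + A ≡ C (mod 10)] column 5: given A=5, C=3, carry-in 0, and digits 0,1,2,3,4,5,6,7,9 already taken and all letters distinct, X+A≡C (mod 10) forces X=8, so X=8.

Answer: A=5, B=2, C=3, H=4, M=0, Q=9, T=1, V=7, W=6, X=8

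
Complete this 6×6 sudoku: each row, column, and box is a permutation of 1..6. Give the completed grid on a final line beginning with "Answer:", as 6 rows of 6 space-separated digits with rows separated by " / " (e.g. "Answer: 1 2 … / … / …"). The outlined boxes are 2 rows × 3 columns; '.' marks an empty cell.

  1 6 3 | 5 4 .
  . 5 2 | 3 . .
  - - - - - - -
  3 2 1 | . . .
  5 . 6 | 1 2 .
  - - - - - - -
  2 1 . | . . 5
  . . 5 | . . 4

Step 1. [r5c4∈{6}] r5c4's peers cover all but 6. So r5c4=6.
Step 2. [r2c6∈{1,6}] in col 6, 1 fits only at r2c6 ⇒ r2c6=1.
Step 3. [r5c5∈{3}] r5c5 is down to just 3, so r5c5=3.
Step 4. [r3c6∈{6}] r3c6 has the single candidate 6, so r3c6=6.
Step 5. [r3c4∈{4}] r3c4 has the single candidate 4 ⇒ r3c4=4.
Step 6. [r4c2∈{4}] nothing but 4 survives at r4c2, so r4c2=4.
Step 7. [r3c5∈{5}] r3c5's peers cover all but 5. So r3c5=5.
Step 8. [r5c3∈{4}] r5c3's peers cover all but 4, so r5c3=4.
Step 9. [r6c5∈{1}] nothing but 1 survives at r6c5. So r6c5=1.
Step 10. [r4c6∈{3}] r4c6 is down to just 3 ⇒ r4c6=3.
Step 11. [r2c5∈{6}] r2c5 is down to just 6 ⇒ r2c5=6.
Step 12. [r2c1∈{4}] r2c1 has the single candidate 4, so r2c1=4.
Step 13. [r6c1∈{6}] only 6 remains possible at r6c1 ⇒ r6c1=6.
Step 14. [r1c6∈{2}] only 2 remains possible at r1c6, so r1c6=2.
Step 15. [r6c2∈{3}] nothing but 3 survives at r6c2 ⇒ r6c2=3.
Step 16. [r6c4∈{2}] nothing but 2 survives at r6c4 ⇒ r6c4=2.

Answer: 1 6 3 5 4 2 / 4 5 2 3 6 1 / 3 2 1 4 5 6 / 5 4 6 1 2 3 / 2 1 4 6 3 5 / 6 3 5 2 1 4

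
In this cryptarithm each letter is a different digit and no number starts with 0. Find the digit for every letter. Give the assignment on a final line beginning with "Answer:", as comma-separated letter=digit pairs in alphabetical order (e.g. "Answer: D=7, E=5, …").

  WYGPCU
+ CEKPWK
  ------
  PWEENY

Step 1. [col 1: U + K ≡ Y (mod 10)] U=9 is one option consistent with column 1 (U + K ≡ Y (mod 10), carry-in 0) — take it ⇒ U=9.
Step 2. [col 1: U + K ≡ Y (mod 10)] several values work for K in column 1 (U + K ≡ Y (mod 10), carry-in 0); try K=3 ⇒ K=3.
Step 3. [col 1: U + K ≡ Y (mod 10)] column 1 reads U+K+carry(0)=Y with U=9, K=3; with digits 3,9 already taken and all letters distinct, the only value for Y is 2. So Y=2.
Step 4. [col 2: C + W ≡ N (mod 10)] several values work for N in column 2 (C + W ≡ N (mod 10), carry-in 1); try N=8 ⇒ N=8.
Step 5. [col 2: C + W ≡ N (mod 10)] no forcing yet in column 2 (carry-in 1); C=1 is free and consistent — try it. So C=1.
Step 6. [col 2: C + W ≡ N (mod 10)] column 2 reads C+W+carry(1)=N with C=1, N=8; with digits 1,2,3,8,9 already taken and all letters distinct, the only value for W is 6. So W=6.
Step 7. [col 3: P + P ≡ E (mod 10)] several values work for P in column 3 (P + P ≡ E (mod 10), carry-in 0); try P=7, so P=7.
Step 8. [col 3: P + P ≡ E (mod 10)] from column 3 (P=7, carry-in 0, digits 1,2,3,6,7,8,9 already taken and all letters distinct): E must equal 4 ⇒ E=4.
Step 9. [col 4: G + K ≡ E (mod 10)] from column 4 (K=3, E=4, carry-in 1, digits 1,2,3,4,6,7,8,9 already taken and all letters distinct): G must equal 0, so G=0.

Answer: C=1, E=4, G=0, K=3, N=8, P=7, U=9, W=6, Y=2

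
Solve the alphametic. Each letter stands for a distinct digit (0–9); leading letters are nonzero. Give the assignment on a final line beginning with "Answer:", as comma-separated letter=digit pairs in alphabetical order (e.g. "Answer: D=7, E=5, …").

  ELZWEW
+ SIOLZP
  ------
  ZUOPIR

Step 1. [col 1: W + P ≡ R (mod 10)] no forcing yet in column 1 (carry-in 0); W=4 is free and consistent — try it, so W=4.
Step 2. [col 1: W + P ≡ R (mod 10)] P=3 is one option consistent with column 1 (W + P ≡ R (mod 10), carry-in 0) — take it. So P=3.
Step 3. [col 1: W + P ≡ R (mod 10)] column 1: given W=4, P=3, carry-in 0, and digits 3,4 already taken and all letters distinct, W+P≡R (mod 10) forces R=7. So R=7.
Step 4. [col 2: E + Z ≡ I (mod 10)] no forcing yet in column 2 (carry-in 0); I=1 is free and consistent — try it, so I=1.
Step 5. [col 2: E + Z ≡ I (mod 10)] column 2 (E + Z ≡ I (mod 10), carry-in 0) doesn't pin Z yet; pick Z=9 and continue, so Z=9.
Step 6. [col 2: E + Z ≡ I (mod 10)] in column 2 we have E+Z≡I with carry-in 0; given Z=9, I=1 and digits 1,3,4,7,9 already taken and all letters distinct, that pins E to 2, so E=2.
Step 7. [col 3: W + L ≡ P (mod 10)] from column 3 (W=4, P=3, carry-in 1, digits 1,2,3,4,7,9 already taken and all letters distinct): L must equal 8 ⇒ L=8.
Step 8. [col 4: Z + O ≡ O (mod 10)] no forcing yet in column 4 (carry-in 1); O=5 is free and consistent — try it. So O=5.
Step 9. [col 5: L + I ≡ U (mod 10)] column 5: given L=8, I=1, carry-in 1, and digits 1,2,3,4,5,7,8,9 already taken and all letters distinct, L+I≡U (mod 10) forces U=0, so U=0.
Step 10. [col 6: E + S ≡ Z (mod 10)] from column 6 (E=2, Z=9, carry-in 1, digits 0,1,2,3,4,5,7,8,9 already taken and all letters distinct): S must equal 6. So S=6.

Answer: E=2, I=1, L=8, O=5, P=3, R=7, S=6, U=0, W=4, Z=9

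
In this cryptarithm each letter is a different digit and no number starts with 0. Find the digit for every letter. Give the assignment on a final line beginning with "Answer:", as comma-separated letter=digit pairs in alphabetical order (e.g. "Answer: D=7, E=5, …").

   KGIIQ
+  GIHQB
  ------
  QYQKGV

Step 1. [col 1: Q + B ≡ V (mod 10)] column 1 (Q + B ≡ V (mod 10), carry-in 0) doesn't pin B yet; pick B=8 and continue. So B=8.
Step 2. [col 1: Q + B ≡ V (mod 10)] no forcing yet in column 1 (carry-in 0); Q=1 is free and consistent — try it ⇒ Q=1.
Step 3. [col 1: Q + B ≡ V (mod 10)] from column 1 (Q=1, B=8, carry-in 0, digits 1,8 already taken and all letters distinct): V must equal 9. So V=9.
Step 4. [col 2: I + Q ≡ G (mod 10)] G=6 is one option consistent with column 2 (I + Q ≡ G (mod 10), carry-in 0) — take it, so G=6.
Step 5. [col 2: I + Q ≡ G (mod 10)] in column 2 we have I+Q≡G with carry-in 0; given Q=1, G=6 and digits 1,6,8,9 already taken and all letters distinct, that pins I to 5. So I=5.
Step 6. [col 3: I + H ≡ K (mod 10)] no forcing yet in column 3 (carry-in 0); K=7 is free and consistent — try it ⇒ K=7.
Step 7. [col 3: I + H ≡ K (mod 10)] column 3 reads I+H+carry(0)=K with I=5, K=7; with digits 1,5,6,7,8,9 already taken and all letters distinct, the only value for H is 2. So H=2.
Step 8. [col 5: K + G ≡ Y (mod 10)] column 5: given K=7, G=6, carry-in 1, and digits 1,2,5,6,7,8,9 already taken and all letters distinct, K+G≡Y (mod 10) forces Y=4. So Y=4.

Answer: B=8, G=6, H=2, I=5, K=7, Q=1, V=9, Y=4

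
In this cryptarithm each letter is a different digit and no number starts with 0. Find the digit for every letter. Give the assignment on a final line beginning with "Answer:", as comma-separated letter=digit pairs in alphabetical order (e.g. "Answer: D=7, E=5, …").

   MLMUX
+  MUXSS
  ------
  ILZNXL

Step 1. [col 1: X + S ≡ L (mod 10)] no forcing yet in column 1 (carry-in 0); S=5 is free and consistent — try it. So S=5.
Step 2. [col 1: X + S ≡ L (mod 10)] column 1 (X + S ≡ L (mod 10), carry-in 0) doesn't pin X yet; pick X=9 and continue ⇒ X=9.
Step 3. [I] the sum has 6 digits but both addends have 5; that extra leading digit I is the final carry, namely 1. So I=1.
Step 4. [col 1: X + S ≡ L (mod 10)] from column 1 (X=9, S=5, carry-in 0, digits 1,5,9 already taken and all letters distinct): L must equal 4, so L=4.
Step 5. [col 2: U + S ≡ X (mod 10)] column 2: given S=5, X=9, carry-in 1, and digits 1,4,5,9 already taken and all letters distinct, U+S≡X (mod 10) forces U=3. So U=3.
Step 6. [col 3: M + X ≡ N (mod 10)] several values work for M in column 3 (M + X ≡ N (mod 10), carry-in 0); try M=7. So M=7.
Step 7. [col 3: M + X ≡ N (mod 10)] column 3: given M=7, X=9, carry-in 0, and digits 1,3,4,5,7,9 already taken and all letters distinct, M+X≡N (mod 10) forces N=6, so N=6.
Step 8. [col 4: L + U ≡ Z (mod 10)] column 4: given L=4, U=3, carry-in 1, and digits 1,3,4,5,6,7,9 already taken and all letters distinct, L+U≡Z (mod 10) forces Z=8, so Z=8.

Answer: I=1, L=4, M=7, N=6, S=5, U=3, X=9, Z=8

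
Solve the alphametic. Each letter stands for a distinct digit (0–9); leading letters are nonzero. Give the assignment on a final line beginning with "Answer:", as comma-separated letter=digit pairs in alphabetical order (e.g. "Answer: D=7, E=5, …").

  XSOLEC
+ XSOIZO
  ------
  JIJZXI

Step 1. [col 1: C + O ≡ I (mod 10)] no forcing yet in column 1 (carry-in 0); I=1 is free and consistent — try it. So I=1.
Step 2. [col 1: C + O ≡ I (mod 10)] column 1 (C + O ≡ I (mod 10), carry-in 0) doesn't pin C yet; pick C=2 and continue ⇒ C=2.
Step 3. [col 1: C + O ≡ I (mod 10)] column 1: given C=2, I=1, carry-in 0, and digits 1,2 already taken and all letters distinct, C+O≡I (mod 10) forces O=9 ⇒ O=9.
Step 4. [col 2: E + Z ≡ X (mod 10)] column 2 (E + Z ≡ X (mod 10), carry-in 1) doesn't pin X yet; pick X=4 and continue ⇒ X=4.
Step 5. [col 2: E + Z ≡ X (mod 10)] Z=7 is one option consistent with column 2 (E + Z ≡ X (mod 10), carry-in 1) — take it. So Z=7.
Step 6. [col 2: E + Z ≡ X (mod 10)] in column 2 we have E+Z≡X with carry-in 1; given Z=7, X=4 and digits 1,2,4,7,9 already taken and all letters distinct, that pins E to 6 ⇒ E=6.
Step 7. [col 3: L + I ≡ Z (mod 10)] column 3: given I=1, Z=7, carry-in 1, and digits 1,2,4,6,7,9 already taken and all letters distinct, L+I≡Z (mod 10) forces L=5 ⇒ L=5.
Step 8. [col 4: O + O ≡ J (mod 10)] from column 4 (O=9, carry-in 0, digits 1,2,4,5,6,7,9 already taken and all letters distinct): J must equal 8 ⇒ J=8.
Step 9. [col 5: S + S ≡ I (mod 10)] column 5 reads S+S+carry(1)=I with I=1; with digits 1,2,4,5,6,7,8,9 already taken and all letters distinct, the only value for S is 0 ⇒ S=0.

Answer: C=2, E=6, I=1, J=8, L=5, O=9, S=0, X=4, Z=7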